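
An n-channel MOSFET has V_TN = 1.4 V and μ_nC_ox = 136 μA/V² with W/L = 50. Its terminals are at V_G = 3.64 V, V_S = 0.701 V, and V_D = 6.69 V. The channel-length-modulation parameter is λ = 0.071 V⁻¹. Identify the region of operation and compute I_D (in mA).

V_GS = V_G − V_S = 3.64 − 0.701 = 2.94 V; V_DS = V_D − V_S = 6.69 − 0.701 = 5.99 V.
k_n = μ_nC_ox · (W/L) = 6.8 mA/V².
V_ov = V_GS − V_TN = 2.94 − 1.4 = 1.54 V.
Since V_DS = 5.99 V ≥ V_ov = 1.54 V, the device is in saturation.
I_D = ½ k_n V_ov² (1 + λ V_DS) = 0.5 × 6.8 × 1.54² × (1 + 0.071 × 5.99) = 11.5 mA.

Saturation; I_D = 11.5 mA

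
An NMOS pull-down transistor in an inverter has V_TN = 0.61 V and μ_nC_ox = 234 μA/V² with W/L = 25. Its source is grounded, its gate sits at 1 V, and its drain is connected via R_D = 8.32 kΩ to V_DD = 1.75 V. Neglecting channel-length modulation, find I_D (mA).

I_D = 0.198 mA

V_GS = V_G = 1 V, so V_ov = 1 − 0.61 = 0.39 V.
k_n = μ_nC_ox · (W/L) = 5.85 mA/V².
Assume saturation: I_D = ½ k_n V_ov² = 0.5 × 5.85 × 0.39² = 0.445 mA, giving V_DS = V_DD − I_D R_D = 1.75 − 0.445 × 8.32 = -1.95 V.
But -1.95 V < V_ov = 0.39 V, so the device is actually in triode.
In triode I_D = k_n[V_ov V_DS − ½ V_DS²] and I_D = (V_DD − V_DS)/R_D. Equating: 24.3 V_DS² − 19.98 V_DS + 1.75 = 0, giving V_DS = 0.0997 V (the root below V_ov).
I_D = (1.75 − 0.0997) / 8.32 = 0.198 mA.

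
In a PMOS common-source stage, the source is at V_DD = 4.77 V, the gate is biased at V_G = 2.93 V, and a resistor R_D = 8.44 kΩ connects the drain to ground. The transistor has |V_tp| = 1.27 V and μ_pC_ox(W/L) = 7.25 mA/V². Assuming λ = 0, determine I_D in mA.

I_D = 0.547 mA

V_SG = V_DD − V_G = 4.77 − 2.93 = 1.84 V, so V_ov = 1.84 − 1.27 = 0.57 V.
Assume saturation: I_D = ½ k_p V_ov² = 0.5 × 7.25 × 0.57² = 1.18 mA, giving V_SD = V_DD − I_D R_D = 4.77 − 1.18 × 8.44 = -5.17 V.
But -5.17 V < V_ov = 0.57 V, so the device is actually in triode.
In triode I_D = k_p[V_ov V_SD − ½ V_SD²] and I_D = (V_DD − V_SD)/R_D. Equating: 30.6 V_SD² − 35.88 V_SD + 4.77 = 0, giving V_SD = 0.153 V (the root below V_ov).
I_D = (4.77 − 0.153) / 8.44 = 0.547 mA.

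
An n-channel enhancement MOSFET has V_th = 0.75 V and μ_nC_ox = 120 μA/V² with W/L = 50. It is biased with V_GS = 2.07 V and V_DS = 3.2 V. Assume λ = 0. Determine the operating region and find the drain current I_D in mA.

Saturation; I_D = 5.23 mA

k_n = μ_nC_ox · (W/L) = 6 mA/V².
V_ov = V_GS − V_th = 2.07 − 0.75 = 1.32 V.
Since V_DS = 3.2 V ≥ V_ov = 1.32 V, the device is in saturation.
I_D = ½ k_n V_ov² = 0.5 × 6 × 1.32² = 5.23 mA.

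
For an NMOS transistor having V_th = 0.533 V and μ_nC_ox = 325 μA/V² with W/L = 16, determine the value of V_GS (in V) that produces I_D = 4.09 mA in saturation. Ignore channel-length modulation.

V_GS = 1.79 V

k_n = μ_nC_ox · (W/L) = 5.2 mA/V².
In saturation I_D = ½ k_n (V_GS − V_th)², so V_GS − V_th = √(2 I_D / k_n) = √(2 × 4.09 / 5.2) = 1.25 V.
V_GS = 0.533 + 1.25 = 1.79 V.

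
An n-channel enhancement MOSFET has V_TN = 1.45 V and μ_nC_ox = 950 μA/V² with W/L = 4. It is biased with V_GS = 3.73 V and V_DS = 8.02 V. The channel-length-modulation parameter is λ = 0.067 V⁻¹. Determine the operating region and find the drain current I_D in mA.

Saturation; I_D = 15.2 mA

k_n = μ_nC_ox · (W/L) = 3.8 mA/V².
V_ov = V_GS − V_TN = 3.73 − 1.45 = 2.28 V.
Since V_DS = 8.02 V ≥ V_ov = 2.28 V, the device is in saturation.
I_D = ½ k_n V_ov² (1 + λ V_DS) = 0.5 × 3.8 × 2.28² × (1 + 0.067 × 8.02) = 15.2 mA.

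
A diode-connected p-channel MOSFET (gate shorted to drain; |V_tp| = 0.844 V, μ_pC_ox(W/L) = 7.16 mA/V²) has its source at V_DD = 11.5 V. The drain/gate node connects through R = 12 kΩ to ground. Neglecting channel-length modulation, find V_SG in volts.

V_SG = 1.33 V

With gate tied to drain, V_SG = V_SD ≥ V_SG − |V_tp|, so the device is in saturation.
KCL at the drain: ½ k_p (V_SG − |V_tp|)² = (V_DD − V_SG)/R.
Let x = V_SG − 0.844. Then 43 x² + x − 10.66 = 0, giving x = 0.487 V (positive root), so V_SG = 1.33 V.
I_D = (V_DD − V_SG)/R = (11.5 − 1.33) / 12 = 0.847 mA.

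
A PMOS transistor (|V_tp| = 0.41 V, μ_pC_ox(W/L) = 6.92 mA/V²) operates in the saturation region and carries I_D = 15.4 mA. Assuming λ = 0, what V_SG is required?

In saturation I_D = ½ k_p (V_SG − |V_tp|)², so V_SG − |V_tp| = √(2 I_D / k_p) = √(2 × 15.4 / 6.92) = 2.11 V.
V_SG = 0.41 + 2.11 = 2.52 V.

V_SG = 2.52 V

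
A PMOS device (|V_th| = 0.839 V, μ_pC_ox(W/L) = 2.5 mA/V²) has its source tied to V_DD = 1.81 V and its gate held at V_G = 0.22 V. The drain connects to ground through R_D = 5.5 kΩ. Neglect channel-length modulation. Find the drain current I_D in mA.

V_SG = V_DD − V_G = 1.81 − 0.22 = 1.59 V, so V_ov = 1.59 − 0.839 = 0.751 V.
Assume saturation: I_D = ½ k_p V_ov² = 0.5 × 2.5 × 0.751² = 0.705 mA, giving V_SD = V_DD − I_D R_D = 1.81 − 0.705 × 5.5 = -2.07 V.
But -2.07 V < V_ov = 0.751 V, so the device is actually in triode.
In triode I_D = k_p[V_ov V_SD − ½ V_SD²] and I_D = (V_DD − V_SD)/R_D. Equating: 6.88 V_SD² − 11.33 V_SD + 1.81 = 0, giving V_SD = 0.179 V (the root below V_ov).
I_D = (1.81 − 0.179) / 5.5 = 0.296 mA.

I_D = 0.296 mA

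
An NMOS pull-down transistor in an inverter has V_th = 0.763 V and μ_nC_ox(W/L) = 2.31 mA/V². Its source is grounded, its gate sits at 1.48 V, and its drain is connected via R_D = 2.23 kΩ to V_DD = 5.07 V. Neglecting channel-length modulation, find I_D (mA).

I_D = 0.594 mA

V_GS = V_G = 1.48 V, so V_ov = 1.48 − 0.763 = 0.717 V.
Assume saturation: I_D = ½ k_n V_ov² = 0.5 × 2.31 × 0.717² = 0.594 mA, giving V_DS = V_DD − I_D R_D = 5.07 − 0.594 × 2.23 = 3.75 V.
V_DS = 3.75 V ≥ V_ov = 0.717 V, confirming saturation.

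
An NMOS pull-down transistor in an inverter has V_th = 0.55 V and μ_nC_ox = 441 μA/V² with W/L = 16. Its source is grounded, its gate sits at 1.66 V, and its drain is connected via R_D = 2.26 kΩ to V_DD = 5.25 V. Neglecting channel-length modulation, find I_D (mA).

V_GS = V_G = 1.66 V, so V_ov = 1.66 − 0.55 = 1.11 V.
k_n = μ_nC_ox · (W/L) = 7.056 mA/V².
Assume saturation: I_D = ½ k_n V_ov² = 0.5 × 7.056 × 1.11² = 4.35 mA, giving V_DS = V_DD − I_D R_D = 5.25 − 4.35 × 2.26 = -4.57 V.
But -4.57 V < V_ov = 1.11 V, so the device is actually in triode.
In triode I_D = k_n[V_ov V_DS − ½ V_DS²] and I_D = (V_DD − V_DS)/R_D. Equating: 7.97 V_DS² − 18.7 V_DS + 5.25 = 0, giving V_DS = 0.326 V (the root below V_ov).
I_D = (5.25 − 0.326) / 2.26 = 2.18 mA.

I_D = 2.18 mA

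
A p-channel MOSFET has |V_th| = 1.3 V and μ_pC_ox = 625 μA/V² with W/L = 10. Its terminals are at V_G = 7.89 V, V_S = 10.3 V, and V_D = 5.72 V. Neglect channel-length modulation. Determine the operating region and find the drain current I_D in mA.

Saturation; I_D = 3.85 mA

V_SG = V_S − V_G = 10.3 − 7.89 = 2.41 V; V_SD = V_S − V_D = 10.3 − 5.72 = 4.58 V.
k_p = μ_pC_ox · (W/L) = 6.25 mA/V².
V_ov = V_SG − |V_th| = 2.41 − 1.3 = 1.11 V.
Since V_SD = 4.58 V ≥ V_ov = 1.11 V, the device is in saturation.
I_D = ½ k_p V_ov² = 0.5 × 6.25 × 1.11² = 3.85 mA.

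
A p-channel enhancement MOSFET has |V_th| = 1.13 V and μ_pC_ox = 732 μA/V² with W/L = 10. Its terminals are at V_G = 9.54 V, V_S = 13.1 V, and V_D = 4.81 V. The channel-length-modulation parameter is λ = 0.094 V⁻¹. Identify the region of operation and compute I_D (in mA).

Saturation; I_D = 38.5 mA

V_SG = V_S − V_G = 13.1 − 9.54 = 3.56 V; V_SD = V_S − V_D = 13.1 − 4.81 = 8.29 V.
k_p = μ_pC_ox · (W/L) = 7.32 mA/V².
V_ov = V_SG − |V_th| = 3.56 − 1.13 = 2.43 V.
Since V_SD = 8.29 V ≥ V_ov = 2.43 V, the device is in saturation.
I_D = ½ k_p V_ov² (1 + λ V_SD) = 0.5 × 7.32 × 2.43² × (1 + 0.094 × 8.29) = 38.5 mA.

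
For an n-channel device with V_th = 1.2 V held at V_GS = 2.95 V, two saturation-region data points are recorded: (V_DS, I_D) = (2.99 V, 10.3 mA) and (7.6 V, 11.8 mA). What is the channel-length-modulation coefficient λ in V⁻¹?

λ = 0.0349 V⁻¹

With V_GS fixed, I_D ∝ (1 + λ V_DS) in saturation, so I_D2/I_D1 = (1 + λ V_DS2)/(1 + λ V_DS1).
11.8/10.3 = 1.146 = (1 + 7.6 λ)/(1 + 2.99 λ).
Solving: λ (I_D1 V_DS2 − I_D2 V_DS1) = I_D2 − I_D1, so λ = (11.8 − 10.3) / (10.3 × 7.6 − 11.8 × 2.99) = 1.5 / 43 = 0.0349 V⁻¹.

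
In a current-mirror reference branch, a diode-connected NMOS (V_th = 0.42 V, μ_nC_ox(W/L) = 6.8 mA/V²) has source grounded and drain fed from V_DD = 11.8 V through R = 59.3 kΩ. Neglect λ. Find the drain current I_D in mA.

I_D = 0.188 mA

With gate tied to drain, V_GS = V_DS ≥ V_GS − V_th, so the device is in saturation.
KCL at the drain: ½ k_n (V_GS − V_th)² = (V_DD − V_GS)/R.
Let x = V_GS − 0.42. Then 202 x² + x − 11.38 = 0, giving x = 0.235 V (positive root), so V_GS = 0.655 V.
I_D = (V_DD − V_GS)/R = (11.8 − 0.655) / 59.3 = 0.188 mA.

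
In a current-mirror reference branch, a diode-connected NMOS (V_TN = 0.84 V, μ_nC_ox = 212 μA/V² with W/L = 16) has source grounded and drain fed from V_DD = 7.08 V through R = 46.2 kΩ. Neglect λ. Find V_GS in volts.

V_GS = 1.12 V

With gate tied to drain, V_GS = V_DS ≥ V_GS − V_TN, so the device is in saturation.
k_n = μ_nC_ox · (W/L) = 3.392 mA/V².
KCL at the drain: ½ k_n (V_GS − V_TN)² = (V_DD − V_GS)/R.
Let x = V_GS − 0.84. Then 78.4 x² + x − 6.24 = 0, giving x = 0.276 V (positive root), so V_GS = 1.12 V.
I_D = (V_DD − V_GS)/R = (7.08 − 1.12) / 46.2 = 0.129 mA.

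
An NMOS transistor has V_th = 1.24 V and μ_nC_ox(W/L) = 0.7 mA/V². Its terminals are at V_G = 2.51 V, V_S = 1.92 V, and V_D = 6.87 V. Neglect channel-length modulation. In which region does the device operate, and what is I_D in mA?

Cutoff; I_D = 0 mA

V_GS = V_G − V_S = 2.51 − 1.92 = 0.59 V; V_DS = V_D − V_S = 6.87 − 1.92 = 4.95 V.
V_GS = 0.59 V < V_th = 1.24 V, so the transistor is in cutoff.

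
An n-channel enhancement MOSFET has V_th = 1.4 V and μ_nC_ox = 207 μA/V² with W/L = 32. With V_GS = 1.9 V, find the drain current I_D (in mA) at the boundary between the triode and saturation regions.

At the boundary V_DS = V_ov = V_GS − V_th = 1.9 − 1.4 = 0.5 V.
k_n = μ_nC_ox · (W/L) = 6.624 mA/V².
I_D = ½ k_n V_ov² = 0.5 × 6.624 × 0.5² = 0.828 mA.

I_D = 0.828 mA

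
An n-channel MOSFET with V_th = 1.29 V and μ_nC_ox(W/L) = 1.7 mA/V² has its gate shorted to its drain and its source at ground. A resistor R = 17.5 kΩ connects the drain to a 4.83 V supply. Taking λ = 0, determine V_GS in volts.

With gate tied to drain, V_GS = V_DS ≥ V_GS − V_th, so the device is in saturation.
KCL at the drain: ½ k_n (V_GS − V_th)² = (V_DD − V_GS)/R.
Let x = V_GS − 1.29. Then 14.9 x² + x − 3.54 = 0, giving x = 0.455 V (positive root), so V_GS = 1.75 V.
I_D = (V_DD − V_GS)/R = (4.83 − 1.75) / 17.5 = 0.176 mA.

V_GS = 1.75 V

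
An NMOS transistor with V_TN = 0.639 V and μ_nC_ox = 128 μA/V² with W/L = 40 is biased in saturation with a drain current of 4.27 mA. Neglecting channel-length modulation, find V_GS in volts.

V_GS = 1.93 V

k_n = μ_nC_ox · (W/L) = 5.12 mA/V².
In saturation I_D = ½ k_n (V_GS − V_TN)², so V_GS − V_TN = √(2 I_D / k_n) = √(2 × 4.27 / 5.12) = 1.29 V.
V_GS = 0.639 + 1.29 = 1.93 V.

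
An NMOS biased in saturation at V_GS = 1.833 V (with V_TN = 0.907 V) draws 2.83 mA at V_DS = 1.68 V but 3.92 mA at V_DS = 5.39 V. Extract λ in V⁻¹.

λ = 0.126 V⁻¹

With V_GS fixed, I_D ∝ (1 + λ V_DS) in saturation, so I_D2/I_D1 = (1 + λ V_DS2)/(1 + λ V_DS1).
3.92/2.83 = 1.385 = (1 + 5.39 λ)/(1 + 1.68 λ).
Solving: λ (I_D1 V_DS2 − I_D2 V_DS1) = I_D2 − I_D1, so λ = (3.92 − 2.83) / (2.83 × 5.39 − 3.92 × 1.68) = 1.09 / 8.67 = 0.126 V⁻¹.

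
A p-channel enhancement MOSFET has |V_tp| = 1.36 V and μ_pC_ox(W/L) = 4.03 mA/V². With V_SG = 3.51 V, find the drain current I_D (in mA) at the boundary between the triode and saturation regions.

At the boundary V_SD = V_ov = V_SG − |V_tp| = 3.51 − 1.36 = 2.15 V.
I_D = ½ k_p V_ov² = 0.5 × 4.03 × 2.15² = 9.31 mA.

I_D = 9.31 mA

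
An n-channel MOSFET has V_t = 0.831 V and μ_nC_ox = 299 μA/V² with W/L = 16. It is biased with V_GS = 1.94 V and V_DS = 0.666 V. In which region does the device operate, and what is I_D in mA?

k_n = μ_nC_ox · (W/L) = 4.784 mA/V².
V_ov = V_GS − V_t = 1.94 − 0.831 = 1.11 V.
Since V_DS = 0.666 V < V_ov = 1.11 V, the device is in the triode region.
I_D = k_n [V_ov · V_DS − ½ V_DS²] = 4.784 × [1.11 × 0.666 − 0.5 × 0.666²] = 2.47 mA.

Triode; I_D = 2.47 mA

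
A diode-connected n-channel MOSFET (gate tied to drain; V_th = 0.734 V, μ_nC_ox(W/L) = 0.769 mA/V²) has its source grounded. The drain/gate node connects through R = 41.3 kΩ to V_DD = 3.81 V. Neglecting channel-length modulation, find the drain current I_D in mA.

With gate tied to drain, V_GS = V_DS ≥ V_GS − V_th, so the device is in saturation.
KCL at the drain: ½ k_n (V_GS − V_th)² = (V_DD − V_GS)/R.
Let x = V_GS − 0.734. Then 15.9 x² + x − 3.076 = 0, giving x = 0.41 V (positive root), so V_GS = 1.14 V.
I_D = (V_DD − V_GS)/R = (3.81 − 1.14) / 41.3 = 0.0646 mA.

I_D = 0.0646 mA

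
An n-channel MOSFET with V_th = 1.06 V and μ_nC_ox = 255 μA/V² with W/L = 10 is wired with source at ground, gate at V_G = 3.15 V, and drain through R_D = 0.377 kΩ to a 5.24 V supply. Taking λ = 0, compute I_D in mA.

I_D = 5.57 mA

V_GS = V_G = 3.15 V, so V_ov = 3.15 − 1.06 = 2.09 V.
k_n = μ_nC_ox · (W/L) = 2.55 mA/V².
Assume saturation: I_D = ½ k_n V_ov² = 0.5 × 2.55 × 2.09² = 5.57 mA, giving V_DS = V_DD − I_D R_D = 5.24 − 5.57 × 0.377 = 3.14 V.
V_DS = 3.14 V ≥ V_ov = 2.09 V, confirming saturation.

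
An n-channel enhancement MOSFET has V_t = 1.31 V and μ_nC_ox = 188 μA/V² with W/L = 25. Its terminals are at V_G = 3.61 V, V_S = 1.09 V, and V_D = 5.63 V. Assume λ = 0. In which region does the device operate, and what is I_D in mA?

V_GS = V_G − V_S = 3.61 − 1.09 = 2.52 V; V_DS = V_D − V_S = 5.63 − 1.09 = 4.54 V.
k_n = μ_nC_ox · (W/L) = 4.7 mA/V².
V_ov = V_GS − V_t = 2.52 − 1.31 = 1.21 V.
Since V_DS = 4.54 V ≥ V_ov = 1.21 V, the device is in saturation.
I_D = ½ k_n V_ov² = 0.5 × 4.7 × 1.21² = 3.44 mA.

Saturation; I_D = 3.44 mA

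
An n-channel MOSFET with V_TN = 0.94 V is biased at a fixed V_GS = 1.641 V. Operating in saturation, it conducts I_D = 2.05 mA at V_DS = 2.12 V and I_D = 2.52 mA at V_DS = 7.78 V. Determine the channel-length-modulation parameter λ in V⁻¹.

With V_GS fixed, I_D ∝ (1 + λ V_DS) in saturation, so I_D2/I_D1 = (1 + λ V_DS2)/(1 + λ V_DS1).
2.52/2.05 = 1.229 = (1 + 7.78 λ)/(1 + 2.12 λ).
Solving: λ (I_D1 V_DS2 − I_D2 V_DS1) = I_D2 − I_D1, so λ = (2.52 − 2.05) / (2.05 × 7.78 − 2.52 × 2.12) = 0.47 / 10.6 = 0.0443 V⁻¹.

λ = 0.0443 V⁻¹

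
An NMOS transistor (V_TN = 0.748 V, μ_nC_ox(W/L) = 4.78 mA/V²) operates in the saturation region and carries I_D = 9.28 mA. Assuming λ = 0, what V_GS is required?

V_GS = 2.72 V

In saturation I_D = ½ k_n (V_GS − V_TN)², so V_GS − V_TN = √(2 I_D / k_n) = √(2 × 9.28 / 4.78) = 1.97 V.
V_GS = 0.748 + 1.97 = 2.72 V.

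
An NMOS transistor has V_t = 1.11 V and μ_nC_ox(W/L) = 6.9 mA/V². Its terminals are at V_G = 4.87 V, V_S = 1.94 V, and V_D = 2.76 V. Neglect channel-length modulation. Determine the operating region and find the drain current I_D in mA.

V_GS = V_G − V_S = 4.87 − 1.94 = 2.93 V; V_DS = V_D − V_S = 2.76 − 1.94 = 0.82 V.
V_ov = V_GS − V_t = 2.93 − 1.11 = 1.82 V.
Since V_DS = 0.82 V < V_ov = 1.82 V, the device is in the triode region.
I_D = k_n [V_ov · V_DS − ½ V_DS²] = 6.9 × [1.82 × 0.82 − 0.5 × 0.82²] = 7.98 mA.

Triode; I_D = 7.98 mA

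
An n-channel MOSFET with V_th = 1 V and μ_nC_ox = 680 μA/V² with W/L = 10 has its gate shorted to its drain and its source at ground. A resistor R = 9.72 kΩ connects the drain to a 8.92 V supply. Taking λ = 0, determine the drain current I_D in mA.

I_D = 0.766 mA

With gate tied to drain, V_GS = V_DS ≥ V_GS − V_th, so the device is in saturation.
k_n = μ_nC_ox · (W/L) = 6.8 mA/V².
KCL at the drain: ½ k_n (V_GS − V_th)² = (V_DD − V_GS)/R.
Let x = V_GS − 1. Then 33 x² + x − 7.92 = 0, giving x = 0.475 V (positive root), so V_GS = 1.47 V.
I_D = (V_DD − V_GS)/R = (8.92 − 1.47) / 9.72 = 0.766 mA.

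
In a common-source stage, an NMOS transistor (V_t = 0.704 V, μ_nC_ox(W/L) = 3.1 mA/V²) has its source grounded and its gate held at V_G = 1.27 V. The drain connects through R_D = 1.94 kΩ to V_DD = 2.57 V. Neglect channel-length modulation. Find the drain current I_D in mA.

I_D = 0.497 mA

V_GS = V_G = 1.27 V, so V_ov = 1.27 − 0.704 = 0.566 V.
Assume saturation: I_D = ½ k_n V_ov² = 0.5 × 3.1 × 0.566² = 0.497 mA, giving V_DS = V_DD − I_D R_D = 2.57 − 0.497 × 1.94 = 1.61 V.
V_DS = 1.61 V ≥ V_ov = 0.566 V, confirming saturation.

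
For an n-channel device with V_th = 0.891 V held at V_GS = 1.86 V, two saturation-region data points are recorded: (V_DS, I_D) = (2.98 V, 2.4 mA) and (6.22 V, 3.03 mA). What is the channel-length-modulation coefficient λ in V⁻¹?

With V_GS fixed, I_D ∝ (1 + λ V_DS) in saturation, so I_D2/I_D1 = (1 + λ V_DS2)/(1 + λ V_DS1).
3.03/2.4 = 1.262 = (1 + 6.22 λ)/(1 + 2.98 λ).
Solving: λ (I_D1 V_DS2 − I_D2 V_DS1) = I_D2 − I_D1, so λ = (3.03 − 2.4) / (2.4 × 6.22 − 3.03 × 2.98) = 0.63 / 5.9 = 0.107 V⁻¹.

λ = 0.107 V⁻¹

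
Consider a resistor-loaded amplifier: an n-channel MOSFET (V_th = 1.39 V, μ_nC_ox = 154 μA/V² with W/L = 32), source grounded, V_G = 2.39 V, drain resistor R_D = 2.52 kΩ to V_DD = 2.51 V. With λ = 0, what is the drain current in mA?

I_D = 0.914 mA

V_GS = V_G = 2.39 V, so V_ov = 2.39 − 1.39 = 1 V.
k_n = μ_nC_ox · (W/L) = 4.928 mA/V².
Assume saturation: I_D = ½ k_n V_ov² = 0.5 × 4.928 × 1² = 2.46 mA, giving V_DS = V_DD − I_D R_D = 2.51 − 2.46 × 2.52 = -3.7 V.
But -3.7 V < V_ov = 1 V, so the device is actually in triode.
In triode I_D = k_n[V_ov V_DS − ½ V_DS²] and I_D = (V_DD − V_DS)/R_D. Equating: 6.21 V_DS² − 13.42 V_DS + 2.51 = 0, giving V_DS = 0.207 V (the root below V_ov).
I_D = (2.51 − 0.207) / 2.52 = 0.914 mA.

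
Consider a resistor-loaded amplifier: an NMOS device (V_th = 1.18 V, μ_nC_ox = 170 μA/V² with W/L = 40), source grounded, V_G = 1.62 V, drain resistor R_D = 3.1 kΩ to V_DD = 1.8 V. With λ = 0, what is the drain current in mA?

V_GS = V_G = 1.62 V, so V_ov = 1.62 − 1.18 = 0.44 V.
k_n = μ_nC_ox · (W/L) = 6.8 mA/V².
Assume saturation: I_D = ½ k_n V_ov² = 0.5 × 6.8 × 0.44² = 0.658 mA, giving V_DS = V_DD − I_D R_D = 1.8 − 0.658 × 3.1 = -0.241 V.
But -0.241 V < V_ov = 0.44 V, so the device is actually in triode.
In triode I_D = k_n[V_ov V_DS − ½ V_DS²] and I_D = (V_DD − V_DS)/R_D. Equating: 10.5 V_DS² − 10.28 V_DS + 1.8 = 0, giving V_DS = 0.229 V (the root below V_ov).
I_D = (1.8 − 0.229) / 3.1 = 0.507 mA.

I_D = 0.507 mA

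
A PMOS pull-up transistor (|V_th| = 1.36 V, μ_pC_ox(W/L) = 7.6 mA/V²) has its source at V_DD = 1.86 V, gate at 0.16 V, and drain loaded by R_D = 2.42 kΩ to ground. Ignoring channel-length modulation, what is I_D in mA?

V_SG = V_DD − V_G = 1.86 − 0.16 = 1.7 V, so V_ov = 1.7 − 1.36 = 0.34 V.
Assume saturation: I_D = ½ k_p V_ov² = 0.5 × 7.6 × 0.34² = 0.439 mA, giving V_SD = V_DD − I_D R_D = 1.86 − 0.439 × 2.42 = 0.797 V.
V_SD = 0.797 V ≥ V_ov = 0.34 V, confirming saturation.

I_D = 0.439 mA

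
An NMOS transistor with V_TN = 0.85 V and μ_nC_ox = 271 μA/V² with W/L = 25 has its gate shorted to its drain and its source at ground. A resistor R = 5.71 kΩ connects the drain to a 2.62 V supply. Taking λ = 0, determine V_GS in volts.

With gate tied to drain, V_GS = V_DS ≥ V_GS − V_TN, so the device is in saturation.
k_n = μ_nC_ox · (W/L) = 6.775 mA/V².
KCL at the drain: ½ k_n (V_GS − V_TN)² = (V_DD − V_GS)/R.
Let x = V_GS − 0.85. Then 19.3 x² + x − 1.77 = 0, giving x = 0.278 V (positive root), so V_GS = 1.13 V.
I_D = (V_DD − V_GS)/R = (2.62 − 1.13) / 5.71 = 0.261 mA.

V_GS = 1.13 V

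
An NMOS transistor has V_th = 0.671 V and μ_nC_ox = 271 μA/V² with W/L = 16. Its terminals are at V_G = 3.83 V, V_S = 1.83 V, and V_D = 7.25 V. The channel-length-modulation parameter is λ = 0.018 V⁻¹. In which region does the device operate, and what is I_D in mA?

Saturation; I_D = 4.20 mA

V_GS = V_G − V_S = 3.83 − 1.83 = 2 V; V_DS = V_D − V_S = 7.25 − 1.83 = 5.42 V.
k_n = μ_nC_ox · (W/L) = 4.336 mA/V².
V_ov = V_GS − V_th = 2 − 0.671 = 1.33 V.
Since V_DS = 5.42 V ≥ V_ov = 1.33 V, the device is in saturation.
I_D = ½ k_n V_ov² (1 + λ V_DS) = 0.5 × 4.336 × 1.33² × (1 + 0.018 × 5.42) = 4.2 mA.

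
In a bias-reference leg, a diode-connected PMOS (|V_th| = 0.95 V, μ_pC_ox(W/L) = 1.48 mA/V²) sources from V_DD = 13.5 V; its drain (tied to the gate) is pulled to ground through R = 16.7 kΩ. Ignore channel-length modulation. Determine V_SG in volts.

With gate tied to drain, V_SG = V_SD ≥ V_SG − |V_th|, so the device is in saturation.
KCL at the drain: ½ k_p (V_SG − |V_th|)² = (V_DD − V_SG)/R.
Let x = V_SG − 0.95. Then 12.4 x² + x − 12.55 = 0, giving x = 0.968 V (positive root), so V_SG = 1.92 V.
I_D = (V_DD − V_SG)/R = (13.5 − 1.92) / 16.7 = 0.694 mA.

V_SG = 1.92 V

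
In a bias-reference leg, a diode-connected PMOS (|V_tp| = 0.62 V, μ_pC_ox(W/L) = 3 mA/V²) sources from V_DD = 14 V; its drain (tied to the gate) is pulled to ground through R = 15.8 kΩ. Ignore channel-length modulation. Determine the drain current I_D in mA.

I_D = 0.801 mA

With gate tied to drain, V_SG = V_SD ≥ V_SG − |V_tp|, so the device is in saturation.
KCL at the drain: ½ k_p (V_SG − |V_tp|)² = (V_DD − V_SG)/R.
Let x = V_SG − 0.62. Then 23.7 x² + x − 13.38 = 0, giving x = 0.731 V (positive root), so V_SG = 1.35 V.
I_D = (V_DD − V_SG)/R = (14 − 1.35) / 15.8 = 0.801 mA.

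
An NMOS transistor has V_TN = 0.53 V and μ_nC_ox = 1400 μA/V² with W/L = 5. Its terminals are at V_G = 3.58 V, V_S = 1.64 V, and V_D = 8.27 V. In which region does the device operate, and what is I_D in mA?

V_GS = V_G − V_S = 3.58 − 1.64 = 1.94 V; V_DS = V_D − V_S = 8.27 − 1.64 = 6.63 V.
k_n = μ_nC_ox · (W/L) = 7 mA/V².
V_ov = V_GS − V_TN = 1.94 − 0.53 = 1.41 V.
Since V_DS = 6.63 V ≥ V_ov = 1.41 V, the device is in saturation.
I_D = ½ k_n V_ov² = 0.5 × 7 × 1.41² = 6.96 mA.

Saturation; I_D = 6.96 mA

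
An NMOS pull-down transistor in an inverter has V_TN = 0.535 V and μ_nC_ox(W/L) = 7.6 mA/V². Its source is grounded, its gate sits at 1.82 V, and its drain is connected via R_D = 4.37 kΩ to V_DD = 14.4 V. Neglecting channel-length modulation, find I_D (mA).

I_D = 3.21 mA

V_GS = V_G = 1.82 V, so V_ov = 1.82 − 0.535 = 1.29 V.
Assume saturation: I_D = ½ k_n V_ov² = 0.5 × 7.6 × 1.29² = 6.27 mA, giving V_DS = V_DD − I_D R_D = 14.4 − 6.27 × 4.37 = -13 V.
But -13 V < V_ov = 1.29 V, so the device is actually in triode.
In triode I_D = k_n[V_ov V_DS − ½ V_DS²] and I_D = (V_DD − V_DS)/R_D. Equating: 16.6 V_DS² − 43.68 V_DS + 14.4 = 0, giving V_DS = 0.386 V (the root below V_ov).
I_D = (14.4 − 0.386) / 4.37 = 3.21 mA.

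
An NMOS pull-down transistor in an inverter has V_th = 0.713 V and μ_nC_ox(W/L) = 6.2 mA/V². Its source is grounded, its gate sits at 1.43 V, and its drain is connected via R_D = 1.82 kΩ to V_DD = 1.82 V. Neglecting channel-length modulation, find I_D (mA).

I_D = 0.871 mA

V_GS = V_G = 1.43 V, so V_ov = 1.43 − 0.713 = 0.717 V.
Assume saturation: I_D = ½ k_n V_ov² = 0.5 × 6.2 × 0.717² = 1.59 mA, giving V_DS = V_DD − I_D R_D = 1.82 − 1.59 × 1.82 = -1.08 V.
But -1.08 V < V_ov = 0.717 V, so the device is actually in triode.
In triode I_D = k_n[V_ov V_DS − ½ V_DS²] and I_D = (V_DD − V_DS)/R_D. Equating: 5.64 V_DS² − 9.091 V_DS + 1.82 = 0, giving V_DS = 0.234 V (the root below V_ov).
I_D = (1.82 − 0.234) / 1.82 = 0.871 mA.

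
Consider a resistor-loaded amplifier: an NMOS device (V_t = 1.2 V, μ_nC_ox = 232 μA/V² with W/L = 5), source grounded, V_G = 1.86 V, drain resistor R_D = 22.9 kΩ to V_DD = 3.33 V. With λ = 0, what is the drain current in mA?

I_D = 0.136 mA

V_GS = V_G = 1.86 V, so V_ov = 1.86 − 1.2 = 0.66 V.
k_n = μ_nC_ox · (W/L) = 1.16 mA/V².
Assume saturation: I_D = ½ k_n V_ov² = 0.5 × 1.16 × 0.66² = 0.253 mA, giving V_DS = V_DD − I_D R_D = 3.33 − 0.253 × 22.9 = -2.46 V.
But -2.46 V < V_ov = 0.66 V, so the device is actually in triode.
In triode I_D = k_n[V_ov V_DS − ½ V_DS²] and I_D = (V_DD − V_DS)/R_D. Equating: 13.3 V_DS² − 18.53 V_DS + 3.33 = 0, giving V_DS = 0.212 V (the root below V_ov).
I_D = (3.33 − 0.212) / 22.9 = 0.136 mA.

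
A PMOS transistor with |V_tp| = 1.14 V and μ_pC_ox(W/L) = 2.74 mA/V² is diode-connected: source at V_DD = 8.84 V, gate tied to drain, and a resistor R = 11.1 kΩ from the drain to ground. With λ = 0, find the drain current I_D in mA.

With gate tied to drain, V_SG = V_SD ≥ V_SG − |V_tp|, so the device is in saturation.
KCL at the drain: ½ k_p (V_SG − |V_tp|)² = (V_DD − V_SG)/R.
Let x = V_SG − 1.14. Then 15.2 x² + x − 7.7 = 0, giving x = 0.679 V (positive root), so V_SG = 1.82 V.
I_D = (V_DD − V_SG)/R = (8.84 − 1.82) / 11.1 = 0.632 mA.

I_D = 0.632 mA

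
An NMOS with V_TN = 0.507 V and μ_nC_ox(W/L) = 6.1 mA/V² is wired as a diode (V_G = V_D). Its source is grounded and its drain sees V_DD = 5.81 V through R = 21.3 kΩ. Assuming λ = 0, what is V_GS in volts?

V_GS = 0.785 V

With gate tied to drain, V_GS = V_DS ≥ V_GS − V_TN, so the device is in saturation.
KCL at the drain: ½ k_n (V_GS − V_TN)² = (V_DD − V_GS)/R.
Let x = V_GS − 0.507. Then 65 x² + x − 5.303 = 0, giving x = 0.278 V (positive root), so V_GS = 0.785 V.
I_D = (V_DD − V_GS)/R = (5.81 − 0.785) / 21.3 = 0.236 mA.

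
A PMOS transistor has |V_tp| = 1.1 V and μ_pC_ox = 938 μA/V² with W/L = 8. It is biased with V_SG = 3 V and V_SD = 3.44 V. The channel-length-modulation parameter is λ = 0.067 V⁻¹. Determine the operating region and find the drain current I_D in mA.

k_p = μ_pC_ox · (W/L) = 7.504 mA/V².
V_ov = V_SG − |V_tp| = 3 − 1.1 = 1.9 V.
Since V_SD = 3.44 V ≥ V_ov = 1.9 V, the device is in saturation.
I_D = ½ k_p V_ov² (1 + λ V_SD) = 0.5 × 7.504 × 1.9² × (1 + 0.067 × 3.44) = 16.7 mA.

Saturation; I_D = 16.7 mA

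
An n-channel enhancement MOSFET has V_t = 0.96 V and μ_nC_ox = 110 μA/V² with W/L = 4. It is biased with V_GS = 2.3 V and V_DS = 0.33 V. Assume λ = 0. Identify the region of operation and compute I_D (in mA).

Triode; I_D = 0.171 mA

k_n = μ_nC_ox · (W/L) = 0.44 mA/V².
V_ov = V_GS − V_t = 2.3 − 0.96 = 1.34 V.
Since V_DS = 0.33 V < V_ov = 1.34 V, the device is in the triode region.
I_D = k_n [V_ov · V_DS − ½ V_DS²] = 0.44 × [1.34 × 0.33 − 0.5 × 0.33²] = 0.171 mA.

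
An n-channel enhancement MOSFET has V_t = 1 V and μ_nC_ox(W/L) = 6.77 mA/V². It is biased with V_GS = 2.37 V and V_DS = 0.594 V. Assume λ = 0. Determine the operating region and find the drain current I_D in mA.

Triode; I_D = 4.31 mA

V_ov = V_GS − V_t = 2.37 − 1 = 1.37 V.
Since V_DS = 0.594 V < V_ov = 1.37 V, the device is in the triode region.
I_D = k_n [V_ov · V_DS − ½ V_DS²] = 6.77 × [1.37 × 0.594 − 0.5 × 0.594²] = 4.31 mA.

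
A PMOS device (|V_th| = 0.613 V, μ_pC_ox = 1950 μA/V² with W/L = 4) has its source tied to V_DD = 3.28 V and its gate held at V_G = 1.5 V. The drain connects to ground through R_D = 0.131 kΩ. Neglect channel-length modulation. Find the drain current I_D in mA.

V_SG = V_DD − V_G = 3.28 − 1.5 = 1.78 V, so V_ov = 1.78 − 0.613 = 1.17 V.
k_p = μ_pC_ox · (W/L) = 7.8 mA/V².
Assume saturation: I_D = ½ k_p V_ov² = 0.5 × 7.8 × 1.17² = 5.31 mA, giving V_SD = V_DD − I_D R_D = 3.28 − 5.31 × 0.131 = 2.58 V.
V_SD = 2.58 V ≥ V_ov = 1.17 V, confirming saturation.

I_D = 5.31 mA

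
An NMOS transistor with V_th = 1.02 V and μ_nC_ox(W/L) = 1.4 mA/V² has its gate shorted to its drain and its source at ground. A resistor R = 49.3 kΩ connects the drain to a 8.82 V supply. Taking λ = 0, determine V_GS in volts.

With gate tied to drain, V_GS = V_DS ≥ V_GS − V_th, so the device is in saturation.
KCL at the drain: ½ k_n (V_GS − V_th)² = (V_DD − V_GS)/R.
Let x = V_GS − 1.02. Then 34.5 x² + x − 7.8 = 0, giving x = 0.461 V (positive root), so V_GS = 1.48 V.
I_D = (V_DD − V_GS)/R = (8.82 − 1.48) / 49.3 = 0.149 mA.

V_GS = 1.48 V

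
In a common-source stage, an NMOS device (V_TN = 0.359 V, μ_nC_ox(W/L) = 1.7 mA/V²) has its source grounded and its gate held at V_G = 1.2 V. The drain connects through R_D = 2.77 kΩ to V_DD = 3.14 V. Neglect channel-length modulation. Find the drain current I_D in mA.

V_GS = V_G = 1.2 V, so V_ov = 1.2 − 0.359 = 0.841 V.
Assume saturation: I_D = ½ k_n V_ov² = 0.5 × 1.7 × 0.841² = 0.601 mA, giving V_DS = V_DD − I_D R_D = 3.14 − 0.601 × 2.77 = 1.47 V.
V_DS = 1.47 V ≥ V_ov = 0.841 V, confirming saturation.

I_D = 0.601 mA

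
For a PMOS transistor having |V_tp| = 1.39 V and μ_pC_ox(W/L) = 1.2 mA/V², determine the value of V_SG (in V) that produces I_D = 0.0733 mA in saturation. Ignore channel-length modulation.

V_SG = 1.74 V

In saturation I_D = ½ k_p (V_SG − |V_tp|)², so V_SG − |V_tp| = √(2 I_D / k_p) = √(2 × 0.0733 / 1.2) = 0.35 V.
V_SG = 1.39 + 0.35 = 1.74 V.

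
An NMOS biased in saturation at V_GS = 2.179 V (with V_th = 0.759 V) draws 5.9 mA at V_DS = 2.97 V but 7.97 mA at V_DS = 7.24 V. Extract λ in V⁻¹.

λ = 0.109 V⁻¹

With V_GS fixed, I_D ∝ (1 + λ V_DS) in saturation, so I_D2/I_D1 = (1 + λ V_DS2)/(1 + λ V_DS1).
7.97/5.9 = 1.351 = (1 + 7.24 λ)/(1 + 2.97 λ).
Solving: λ (I_D1 V_DS2 − I_D2 V_DS1) = I_D2 − I_D1, so λ = (7.97 − 5.9) / (5.9 × 7.24 − 7.97 × 2.97) = 2.07 / 19 = 0.109 V⁻¹.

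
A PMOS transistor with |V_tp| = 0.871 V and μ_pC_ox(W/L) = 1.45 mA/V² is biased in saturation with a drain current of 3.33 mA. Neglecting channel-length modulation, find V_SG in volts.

In saturation I_D = ½ k_p (V_SG − |V_tp|)², so V_SG − |V_tp| = √(2 I_D / k_p) = √(2 × 3.33 / 1.45) = 2.14 V.
V_SG = 0.871 + 2.14 = 3.01 V.

V_SG = 3.01 V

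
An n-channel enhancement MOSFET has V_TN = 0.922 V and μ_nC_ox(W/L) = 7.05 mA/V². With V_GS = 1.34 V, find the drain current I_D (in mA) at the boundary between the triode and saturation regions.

I_D = 0.616 mA

At the boundary V_DS = V_ov = V_GS − V_TN = 1.34 − 0.922 = 0.418 V.
I_D = ½ k_n V_ov² = 0.5 × 7.05 × 0.418² = 0.616 mA.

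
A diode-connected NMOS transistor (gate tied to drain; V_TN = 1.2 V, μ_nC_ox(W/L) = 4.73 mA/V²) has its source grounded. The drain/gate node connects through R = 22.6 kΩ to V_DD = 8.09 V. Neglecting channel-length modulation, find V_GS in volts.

V_GS = 1.55 V

With gate tied to drain, V_GS = V_DS ≥ V_GS − V_TN, so the device is in saturation.
KCL at the drain: ½ k_n (V_GS − V_TN)² = (V_DD − V_GS)/R.
Let x = V_GS − 1.2. Then 53.4 x² + x − 6.89 = 0, giving x = 0.35 V (positive root), so V_GS = 1.55 V.
I_D = (V_DD − V_GS)/R = (8.09 − 1.55) / 22.6 = 0.289 mA.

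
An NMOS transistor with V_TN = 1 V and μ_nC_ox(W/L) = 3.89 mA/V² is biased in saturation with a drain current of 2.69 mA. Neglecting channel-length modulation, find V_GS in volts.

V_GS = 2.18 V

In saturation I_D = ½ k_n (V_GS − V_TN)², so V_GS − V_TN = √(2 I_D / k_n) = √(2 × 2.69 / 3.89) = 1.18 V.
V_GS = 1 + 1.18 = 2.18 V.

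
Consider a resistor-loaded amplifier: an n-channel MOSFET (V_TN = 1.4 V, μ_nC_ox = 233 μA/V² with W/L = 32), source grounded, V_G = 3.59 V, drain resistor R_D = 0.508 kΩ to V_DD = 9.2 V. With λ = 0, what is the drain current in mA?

I_D = 15.4 mA

V_GS = V_G = 3.59 V, so V_ov = 3.59 − 1.4 = 2.19 V.
k_n = μ_nC_ox · (W/L) = 7.456 mA/V².
Assume saturation: I_D = ½ k_n V_ov² = 0.5 × 7.456 × 2.19² = 17.9 mA, giving V_DS = V_DD − I_D R_D = 9.2 − 17.9 × 0.508 = 0.117 V.
But 0.117 V < V_ov = 2.19 V, so the device is actually in triode.
In triode I_D = k_n[V_ov V_DS − ½ V_DS²] and I_D = (V_DD − V_DS)/R_D. Equating: 1.89 V_DS² − 9.295 V_DS + 9.2 = 0, giving V_DS = 1.37 V (the root below V_ov).
I_D = (9.2 − 1.37) / 0.508 = 15.4 mA.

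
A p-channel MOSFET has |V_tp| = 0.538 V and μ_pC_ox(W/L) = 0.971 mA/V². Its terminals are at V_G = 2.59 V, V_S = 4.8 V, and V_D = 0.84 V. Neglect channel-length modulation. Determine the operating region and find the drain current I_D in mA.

V_SG = V_S − V_G = 4.8 − 2.59 = 2.21 V; V_SD = V_S − V_D = 4.8 − 0.84 = 3.96 V.
V_ov = V_SG − |V_tp| = 2.21 − 0.538 = 1.67 V.
Since V_SD = 3.96 V ≥ V_ov = 1.67 V, the device is in saturation.
I_D = ½ k_p V_ov² = 0.5 × 0.971 × 1.67² = 1.36 mA.

Saturation; I_D = 1.36 mA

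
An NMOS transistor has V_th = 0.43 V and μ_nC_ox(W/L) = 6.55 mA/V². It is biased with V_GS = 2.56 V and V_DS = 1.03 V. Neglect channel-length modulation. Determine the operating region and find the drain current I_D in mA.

Triode; I_D = 10.9 mA

V_ov = V_GS − V_th = 2.56 − 0.43 = 2.13 V.
Since V_DS = 1.03 V < V_ov = 2.13 V, the device is in the triode region.
I_D = k_n [V_ov · V_DS − ½ V_DS²] = 6.55 × [2.13 × 1.03 − 0.5 × 1.03²] = 10.9 mA.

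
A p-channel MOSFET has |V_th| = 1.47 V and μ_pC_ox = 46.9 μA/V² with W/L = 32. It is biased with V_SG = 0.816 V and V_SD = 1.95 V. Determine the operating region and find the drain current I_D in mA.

V_SG = 0.816 V < |V_th| = 1.47 V, so the transistor is in cutoff.

Cutoff; I_D = 0 mA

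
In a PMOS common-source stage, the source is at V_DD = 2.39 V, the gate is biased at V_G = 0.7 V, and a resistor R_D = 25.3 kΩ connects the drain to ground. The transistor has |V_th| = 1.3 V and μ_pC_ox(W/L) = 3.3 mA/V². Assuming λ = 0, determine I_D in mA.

I_D = 0.0913 mA

V_SG = V_DD − V_G = 2.39 − 0.7 = 1.69 V, so V_ov = 1.69 − 1.3 = 0.39 V.
Assume saturation: I_D = ½ k_p V_ov² = 0.5 × 3.3 × 0.39² = 0.251 mA, giving V_SD = V_DD − I_D R_D = 2.39 − 0.251 × 25.3 = -3.96 V.
But -3.96 V < V_ov = 0.39 V, so the device is actually in triode.
In triode I_D = k_p[V_ov V_SD − ½ V_SD²] and I_D = (V_DD − V_SD)/R_D. Equating: 41.7 V_SD² − 33.56 V_SD + 2.39 = 0, giving V_SD = 0.079 V (the root below V_ov).
I_D = (2.39 − 0.079) / 25.3 = 0.0913 mA.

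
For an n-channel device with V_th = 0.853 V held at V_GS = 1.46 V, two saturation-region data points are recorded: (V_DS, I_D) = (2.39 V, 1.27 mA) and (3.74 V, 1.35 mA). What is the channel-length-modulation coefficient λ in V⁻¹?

λ = 0.0525 V⁻¹

With V_GS fixed, I_D ∝ (1 + λ V_DS) in saturation, so I_D2/I_D1 = (1 + λ V_DS2)/(1 + λ V_DS1).
1.35/1.27 = 1.063 = (1 + 3.74 λ)/(1 + 2.39 λ).
Solving: λ (I_D1 V_DS2 − I_D2 V_DS1) = I_D2 − I_D1, so λ = (1.35 − 1.27) / (1.27 × 3.74 − 1.35 × 2.39) = 0.08 / 1.52 = 0.0525 V⁻¹.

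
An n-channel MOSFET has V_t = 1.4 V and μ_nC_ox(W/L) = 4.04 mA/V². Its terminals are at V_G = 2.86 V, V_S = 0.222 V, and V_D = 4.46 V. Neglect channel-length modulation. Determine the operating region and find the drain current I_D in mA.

V_GS = V_G − V_S = 2.86 − 0.222 = 2.64 V; V_DS = V_D − V_S = 4.46 − 0.222 = 4.24 V.
V_ov = V_GS − V_t = 2.64 − 1.4 = 1.24 V.
Since V_DS = 4.24 V ≥ V_ov = 1.24 V, the device is in saturation.
I_D = ½ k_n V_ov² = 0.5 × 4.04 × 1.24² = 3.1 mA.

Saturation; I_D = 3.10 mA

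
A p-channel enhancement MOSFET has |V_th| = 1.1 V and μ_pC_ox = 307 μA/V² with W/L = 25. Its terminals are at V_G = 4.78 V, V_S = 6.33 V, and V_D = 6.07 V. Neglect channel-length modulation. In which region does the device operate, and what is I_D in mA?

Triode; I_D = 0.639 mA

V_SG = V_S − V_G = 6.33 − 4.78 = 1.55 V; V_SD = V_S − V_D = 6.33 − 6.07 = 0.26 V.
k_p = μ_pC_ox · (W/L) = 7.675 mA/V².
V_ov = V_SG − |V_th| = 1.55 − 1.1 = 0.45 V.
Since V_SD = 0.26 V < V_ov = 0.45 V, the device is in the triode region.
I_D = k_p [V_ov · V_SD − ½ V_SD²] = 7.675 × [0.45 × 0.26 − 0.5 × 0.26²] = 0.639 mA.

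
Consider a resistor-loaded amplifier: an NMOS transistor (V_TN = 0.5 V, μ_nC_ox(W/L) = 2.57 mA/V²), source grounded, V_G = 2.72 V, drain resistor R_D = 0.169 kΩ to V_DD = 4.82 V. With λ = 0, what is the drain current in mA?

I_D = 6.33 mA

V_GS = V_G = 2.72 V, so V_ov = 2.72 − 0.5 = 2.22 V.
Assume saturation: I_D = ½ k_n V_ov² = 0.5 × 2.57 × 2.22² = 6.33 mA, giving V_DS = V_DD − I_D R_D = 4.82 − 6.33 × 0.169 = 3.75 V.
V_DS = 3.75 V ≥ V_ov = 2.22 V, confirming saturation.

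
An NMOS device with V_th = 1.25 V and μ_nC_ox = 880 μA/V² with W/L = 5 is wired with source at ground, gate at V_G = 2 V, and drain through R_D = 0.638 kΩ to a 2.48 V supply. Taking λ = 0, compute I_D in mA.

V_GS = V_G = 2 V, so V_ov = 2 − 1.25 = 0.75 V.
k_n = μ_nC_ox · (W/L) = 4.4 mA/V².
Assume saturation: I_D = ½ k_n V_ov² = 0.5 × 4.4 × 0.75² = 1.24 mA, giving V_DS = V_DD − I_D R_D = 2.48 − 1.24 × 0.638 = 1.69 V.
V_DS = 1.69 V ≥ V_ov = 0.75 V, confirming saturation.

I_D = 1.24 mA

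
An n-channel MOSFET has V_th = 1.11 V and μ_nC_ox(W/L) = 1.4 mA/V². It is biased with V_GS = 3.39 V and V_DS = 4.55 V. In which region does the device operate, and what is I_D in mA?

Saturation; I_D = 3.64 mA

V_ov = V_GS − V_th = 3.39 − 1.11 = 2.28 V.
Since V_DS = 4.55 V ≥ V_ov = 2.28 V, the device is in saturation.
I_D = ½ k_n V_ov² = 0.5 × 1.4 × 2.28² = 3.64 mA.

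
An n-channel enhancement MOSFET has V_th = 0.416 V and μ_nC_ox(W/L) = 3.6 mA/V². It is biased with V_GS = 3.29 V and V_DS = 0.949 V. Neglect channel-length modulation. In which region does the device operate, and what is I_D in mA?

V_ov = V_GS − V_th = 3.29 − 0.416 = 2.87 V.
Since V_DS = 0.949 V < V_ov = 2.87 V, the device is in the triode region.
I_D = k_n [V_ov · V_DS − ½ V_DS²] = 3.6 × [2.87 × 0.949 − 0.5 × 0.949²] = 8.2 mA.

Triode; I_D = 8.20 mA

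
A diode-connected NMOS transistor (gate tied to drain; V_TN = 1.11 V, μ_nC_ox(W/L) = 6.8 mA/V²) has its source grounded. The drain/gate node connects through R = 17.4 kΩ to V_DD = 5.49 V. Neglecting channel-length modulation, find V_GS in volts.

With gate tied to drain, V_GS = V_DS ≥ V_GS − V_TN, so the device is in saturation.
KCL at the drain: ½ k_n (V_GS − V_TN)² = (V_DD − V_GS)/R.
Let x = V_GS − 1.11. Then 59.2 x² + x − 4.38 = 0, giving x = 0.264 V (positive root), so V_GS = 1.37 V.
I_D = (V_DD − V_GS)/R = (5.49 − 1.37) / 17.4 = 0.237 mA.

V_GS = 1.37 V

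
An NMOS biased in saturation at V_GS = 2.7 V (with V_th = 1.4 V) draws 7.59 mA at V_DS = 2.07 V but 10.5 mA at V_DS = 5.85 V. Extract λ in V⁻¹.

λ = 0.128 V⁻¹

With V_GS fixed, I_D ∝ (1 + λ V_DS) in saturation, so I_D2/I_D1 = (1 + λ V_DS2)/(1 + λ V_DS1).
10.5/7.59 = 1.383 = (1 + 5.85 λ)/(1 + 2.07 λ).
Solving: λ (I_D1 V_DS2 − I_D2 V_DS1) = I_D2 − I_D1, so λ = (10.5 − 7.59) / (7.59 × 5.85 − 10.5 × 2.07) = 2.91 / 22.7 = 0.128 V⁻¹.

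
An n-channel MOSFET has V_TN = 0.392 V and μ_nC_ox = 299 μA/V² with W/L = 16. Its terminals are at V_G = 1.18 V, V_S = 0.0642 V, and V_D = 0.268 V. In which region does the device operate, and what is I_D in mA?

V_GS = V_G − V_S = 1.18 − 0.0642 = 1.12 V; V_DS = V_D − V_S = 0.268 − 0.0642 = 0.204 V.
k_n = μ_nC_ox · (W/L) = 4.784 mA/V².
V_ov = V_GS − V_TN = 1.12 − 0.392 = 0.724 V.
Since V_DS = 0.204 V < V_ov = 0.724 V, the device is in the triode region.
I_D = k_n [V_ov · V_DS − ½ V_DS²] = 4.784 × [0.724 × 0.204 − 0.5 × 0.204²] = 0.606 mA.

Triode; I_D = 0.606 mA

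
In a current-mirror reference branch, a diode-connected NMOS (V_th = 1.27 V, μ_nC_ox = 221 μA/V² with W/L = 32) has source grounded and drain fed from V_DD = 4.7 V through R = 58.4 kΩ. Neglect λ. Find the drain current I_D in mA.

With gate tied to drain, V_GS = V_DS ≥ V_GS − V_th, so the device is in saturation.
k_n = μ_nC_ox · (W/L) = 7.072 mA/V².
KCL at the drain: ½ k_n (V_GS − V_th)² = (V_DD − V_GS)/R.
Let x = V_GS − 1.27. Then 207 x² + x − 3.43 = 0, giving x = 0.126 V (positive root), so V_GS = 1.4 V.
I_D = (V_DD − V_GS)/R = (4.7 − 1.4) / 58.4 = 0.0566 mA.

I_D = 0.0566 mA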